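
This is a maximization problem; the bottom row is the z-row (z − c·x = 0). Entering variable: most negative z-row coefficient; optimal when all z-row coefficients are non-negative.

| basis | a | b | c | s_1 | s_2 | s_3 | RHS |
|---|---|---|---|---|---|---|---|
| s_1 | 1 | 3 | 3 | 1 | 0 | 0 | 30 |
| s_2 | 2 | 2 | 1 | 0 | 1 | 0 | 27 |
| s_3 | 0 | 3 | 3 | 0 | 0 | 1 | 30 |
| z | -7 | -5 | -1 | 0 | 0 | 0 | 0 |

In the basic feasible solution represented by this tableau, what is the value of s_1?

30

s_1 is basic (row 1); its value is the RHS of that row, 30.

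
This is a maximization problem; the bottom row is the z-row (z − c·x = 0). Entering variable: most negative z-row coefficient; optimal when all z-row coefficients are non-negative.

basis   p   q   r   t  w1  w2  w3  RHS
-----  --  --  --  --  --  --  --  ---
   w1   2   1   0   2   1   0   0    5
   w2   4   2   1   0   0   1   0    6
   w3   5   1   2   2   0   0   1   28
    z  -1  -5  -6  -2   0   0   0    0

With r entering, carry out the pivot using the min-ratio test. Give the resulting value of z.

Ratio test on column r — row 1: entry 0 ≤ 0; row 2: 6/1 = 6; row 3: 28/2 = 14. Minimum is 6 at row 2 (w2 leaves); pivot element 1.
Pivot on row 2; the z-row RHS becomes 0 − (-6)·6 = 36.

36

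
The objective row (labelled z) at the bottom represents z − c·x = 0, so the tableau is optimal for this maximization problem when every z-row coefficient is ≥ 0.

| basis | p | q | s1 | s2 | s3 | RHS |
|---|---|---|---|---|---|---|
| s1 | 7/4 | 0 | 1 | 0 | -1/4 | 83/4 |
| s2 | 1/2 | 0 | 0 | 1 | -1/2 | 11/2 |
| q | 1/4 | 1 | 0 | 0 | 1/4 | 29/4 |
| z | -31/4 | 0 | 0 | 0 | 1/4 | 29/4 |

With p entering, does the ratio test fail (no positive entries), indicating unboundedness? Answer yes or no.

no

Column p has positive entries in row(s) 1, 2, 3, so the ratio test bounds it — not unbounded.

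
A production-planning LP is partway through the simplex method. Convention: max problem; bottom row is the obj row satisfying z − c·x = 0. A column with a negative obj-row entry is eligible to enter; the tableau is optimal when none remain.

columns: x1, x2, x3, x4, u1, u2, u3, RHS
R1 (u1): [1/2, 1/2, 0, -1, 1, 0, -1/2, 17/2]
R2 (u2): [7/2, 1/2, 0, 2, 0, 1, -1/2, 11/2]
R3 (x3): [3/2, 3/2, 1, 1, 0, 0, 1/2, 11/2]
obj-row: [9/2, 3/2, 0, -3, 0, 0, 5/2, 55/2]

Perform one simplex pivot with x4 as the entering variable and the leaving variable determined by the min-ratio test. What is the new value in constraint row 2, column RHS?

11/4

Ratio test on column x4 — row 1: entry -1 ≤ 0; row 2: (11/2)/2 = 11/4; row 3: (11/2)/1 = 11/2. Minimum is 11/4 at row 2 (u2 leaves); pivot element 2.
Divide row 2 by 2; eliminate column x4 from the other rows.
In the new row 2, the RHS entry is the old entry divided by the pivot: (11/2)/2 = 11/4.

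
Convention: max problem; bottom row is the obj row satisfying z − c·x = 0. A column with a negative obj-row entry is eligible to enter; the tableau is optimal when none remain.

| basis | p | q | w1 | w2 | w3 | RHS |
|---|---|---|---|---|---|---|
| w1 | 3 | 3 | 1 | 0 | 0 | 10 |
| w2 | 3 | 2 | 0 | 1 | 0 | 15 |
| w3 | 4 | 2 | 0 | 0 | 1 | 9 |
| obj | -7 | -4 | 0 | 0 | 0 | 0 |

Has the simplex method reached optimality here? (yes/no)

The obj-row has a negative entry -7 in column p, so it is not optimal.

no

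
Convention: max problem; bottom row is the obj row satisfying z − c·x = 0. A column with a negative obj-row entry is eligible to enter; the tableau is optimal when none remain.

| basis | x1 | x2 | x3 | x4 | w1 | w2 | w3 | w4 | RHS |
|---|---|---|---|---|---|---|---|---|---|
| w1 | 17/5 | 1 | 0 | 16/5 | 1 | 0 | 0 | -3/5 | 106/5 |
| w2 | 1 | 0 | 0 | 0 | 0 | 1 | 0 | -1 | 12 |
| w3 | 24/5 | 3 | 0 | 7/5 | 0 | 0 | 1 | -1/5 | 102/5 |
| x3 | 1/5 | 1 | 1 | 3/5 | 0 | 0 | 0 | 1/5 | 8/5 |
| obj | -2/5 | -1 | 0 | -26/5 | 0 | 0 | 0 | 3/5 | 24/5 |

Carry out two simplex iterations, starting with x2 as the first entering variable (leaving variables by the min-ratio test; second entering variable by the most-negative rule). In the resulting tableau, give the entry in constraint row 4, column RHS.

8/3

Ratio test on column x2 — row 1: (106/5)/1 = 106/5; row 2: entry 0 ≤ 0; row 3: (102/5)/3 = 34/5; row 4: (8/5)/1 = 8/5. Minimum is 8/5 at row 4 (x3 leaves); pivot element 1.
Divide row 4 by 1; eliminate column x2 from the other rows.
Second iteration: most negative obj-row entry is -23/5 in column x4, so x4 enters.
Ratio test on column x4 — row 1: (98/5)/(13/5) = 98/13; row 2: entry 0 ≤ 0; row 3: entry -2/5 ≤ 0; row 4: (8/5)/(3/5) = 8/3. Minimum is 8/3 at row 4 (x2 leaves); pivot element 3/5.
Divide row 4 by 3/5; eliminate column x4 from the other rows.
After both pivots, the entry at constraint row 4, column RHS is 8/3.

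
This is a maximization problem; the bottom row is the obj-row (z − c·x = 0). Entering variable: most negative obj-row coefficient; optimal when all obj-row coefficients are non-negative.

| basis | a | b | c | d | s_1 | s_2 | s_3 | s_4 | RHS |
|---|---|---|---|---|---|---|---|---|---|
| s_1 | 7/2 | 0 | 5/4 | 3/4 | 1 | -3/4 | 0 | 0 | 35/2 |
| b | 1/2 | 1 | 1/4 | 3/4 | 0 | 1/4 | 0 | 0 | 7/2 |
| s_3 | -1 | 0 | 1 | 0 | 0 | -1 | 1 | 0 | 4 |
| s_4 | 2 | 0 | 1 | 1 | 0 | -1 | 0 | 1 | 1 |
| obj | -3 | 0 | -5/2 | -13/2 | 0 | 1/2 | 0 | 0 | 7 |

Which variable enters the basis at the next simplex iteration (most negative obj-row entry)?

d

Negative obj-row entries: a: -3, c: -5/2, d: -13/2.
The most negative is -13/2 in column d, so d enters.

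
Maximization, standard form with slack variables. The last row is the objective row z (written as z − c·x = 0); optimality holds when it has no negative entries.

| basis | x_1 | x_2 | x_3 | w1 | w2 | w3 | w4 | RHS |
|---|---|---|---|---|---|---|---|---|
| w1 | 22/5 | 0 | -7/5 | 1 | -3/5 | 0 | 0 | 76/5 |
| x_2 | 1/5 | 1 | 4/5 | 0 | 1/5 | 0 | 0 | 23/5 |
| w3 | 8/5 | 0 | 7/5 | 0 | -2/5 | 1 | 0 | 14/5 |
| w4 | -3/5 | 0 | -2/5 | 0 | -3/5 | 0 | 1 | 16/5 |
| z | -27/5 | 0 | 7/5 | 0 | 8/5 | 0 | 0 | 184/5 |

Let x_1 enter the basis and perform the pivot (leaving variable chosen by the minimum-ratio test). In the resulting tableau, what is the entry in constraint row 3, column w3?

Ratio test on column x_1 — row 1: (76/5)/(22/5) = 38/11; row 2: (23/5)/(1/5) = 23; row 3: (14/5)/(8/5) = 7/4; row 4: entry -3/5 ≤ 0. Minimum is 7/4 at row 3 (w3 leaves); pivot element 8/5.
Divide row 3 by 8/5; eliminate column x_1 from the other rows.
In the new row 3, the w3 entry is the old entry divided by the pivot: 1/(8/5) = 5/8.

5/8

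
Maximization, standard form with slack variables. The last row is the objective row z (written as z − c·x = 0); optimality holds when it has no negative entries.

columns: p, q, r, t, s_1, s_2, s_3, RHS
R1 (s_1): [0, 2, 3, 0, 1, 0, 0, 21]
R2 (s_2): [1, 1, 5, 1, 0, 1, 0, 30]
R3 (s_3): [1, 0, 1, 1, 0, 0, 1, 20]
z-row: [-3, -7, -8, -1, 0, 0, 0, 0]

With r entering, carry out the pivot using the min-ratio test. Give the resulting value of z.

Ratio test on column r — row 1: 21/3 = 7; row 2: 30/5 = 6; row 3: 20/1 = 20. Minimum is 6 at row 2 (s_2 leaves); pivot element 5.
Pivot on row 2; the z-row RHS becomes 0 − (-8)·6 = 48.

48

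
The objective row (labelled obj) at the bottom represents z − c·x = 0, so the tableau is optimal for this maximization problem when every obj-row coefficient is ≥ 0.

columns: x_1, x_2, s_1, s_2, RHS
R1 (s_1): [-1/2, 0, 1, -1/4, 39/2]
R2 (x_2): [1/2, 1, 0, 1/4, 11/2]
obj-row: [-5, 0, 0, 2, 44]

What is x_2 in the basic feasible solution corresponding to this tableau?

11/2

x_2 is basic (row 2); its value is the RHS of that row, 11/2.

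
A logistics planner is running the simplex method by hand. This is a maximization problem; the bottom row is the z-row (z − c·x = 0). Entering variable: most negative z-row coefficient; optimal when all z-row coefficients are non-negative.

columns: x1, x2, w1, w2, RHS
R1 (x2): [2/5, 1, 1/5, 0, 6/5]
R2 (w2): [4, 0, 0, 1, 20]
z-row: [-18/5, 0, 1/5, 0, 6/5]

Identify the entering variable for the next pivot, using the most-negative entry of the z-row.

x1

Negative z-row entries: x1: -18/5.
The most negative is -18/5 in column x1, so x1 enters.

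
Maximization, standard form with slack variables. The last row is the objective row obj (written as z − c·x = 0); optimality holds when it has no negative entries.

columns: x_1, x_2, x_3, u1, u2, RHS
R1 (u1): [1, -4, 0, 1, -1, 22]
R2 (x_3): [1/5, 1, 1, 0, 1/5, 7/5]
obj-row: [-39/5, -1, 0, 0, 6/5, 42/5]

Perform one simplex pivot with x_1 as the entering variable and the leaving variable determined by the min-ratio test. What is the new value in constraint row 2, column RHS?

7

Ratio test on column x_1 — row 1: 22/1 = 22; row 2: (7/5)/(1/5) = 7. Minimum is 7 at row 2 (x_3 leaves); pivot element 1/5.
Divide row 2 by 1/5; eliminate column x_1 from the other rows.
In the new row 2, the RHS entry is the old entry divided by the pivot: (7/5)/(1/5) = 7.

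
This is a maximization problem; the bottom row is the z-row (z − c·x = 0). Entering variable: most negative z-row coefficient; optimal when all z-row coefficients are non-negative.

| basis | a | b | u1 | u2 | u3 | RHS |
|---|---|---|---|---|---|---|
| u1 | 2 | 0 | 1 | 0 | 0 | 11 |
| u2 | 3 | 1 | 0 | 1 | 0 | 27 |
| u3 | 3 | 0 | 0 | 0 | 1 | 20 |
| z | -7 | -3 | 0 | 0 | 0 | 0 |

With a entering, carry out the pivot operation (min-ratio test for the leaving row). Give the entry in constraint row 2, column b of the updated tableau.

Ratio test on column a — row 1: 11/2 = 11/2; row 2: 27/3 = 9; row 3: 20/3 = 20/3. Minimum is 11/2 at row 1 (u1 leaves); pivot element 2.
Divide row 1 by 2; eliminate column a from the other rows.
Row 2 update in column b: 1 − 3·0 = 1.

1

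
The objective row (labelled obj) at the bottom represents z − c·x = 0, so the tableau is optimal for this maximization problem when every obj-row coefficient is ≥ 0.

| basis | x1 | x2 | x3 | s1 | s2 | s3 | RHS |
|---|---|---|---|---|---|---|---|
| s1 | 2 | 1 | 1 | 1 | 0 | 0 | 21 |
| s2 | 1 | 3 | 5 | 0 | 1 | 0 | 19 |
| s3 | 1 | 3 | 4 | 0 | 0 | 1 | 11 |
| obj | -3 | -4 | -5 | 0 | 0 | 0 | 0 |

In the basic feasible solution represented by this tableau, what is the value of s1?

s1 is basic (row 1); its value is the RHS of that row, 21.

21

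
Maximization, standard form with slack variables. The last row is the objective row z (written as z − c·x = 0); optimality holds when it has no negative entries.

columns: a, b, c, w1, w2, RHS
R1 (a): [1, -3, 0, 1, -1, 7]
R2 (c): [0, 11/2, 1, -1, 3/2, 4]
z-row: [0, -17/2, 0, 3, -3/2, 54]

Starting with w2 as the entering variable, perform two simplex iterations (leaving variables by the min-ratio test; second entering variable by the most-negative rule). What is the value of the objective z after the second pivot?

Ratio test on column w2 — row 1: entry -1 ≤ 0; row 2: 4/(3/2) = 8/3. Minimum is 8/3 at row 2 (c leaves); pivot element 3/2.
Pivot on row 2; the z-row RHS becomes 54 − (-3/2)·(8/3) = 58.
Next entering variable (most negative z-row entry -3): b.
Ratio test on column b — row 1: (29/3)/(2/3) = 29/2; row 2: (8/3)/(11/3) = 8/11. Minimum is 8/11 at row 2 (w2 leaves); pivot element 11/3.
After the second pivot the z-row RHS is 58 − (-3)·(8/11) = 662/11.

662/11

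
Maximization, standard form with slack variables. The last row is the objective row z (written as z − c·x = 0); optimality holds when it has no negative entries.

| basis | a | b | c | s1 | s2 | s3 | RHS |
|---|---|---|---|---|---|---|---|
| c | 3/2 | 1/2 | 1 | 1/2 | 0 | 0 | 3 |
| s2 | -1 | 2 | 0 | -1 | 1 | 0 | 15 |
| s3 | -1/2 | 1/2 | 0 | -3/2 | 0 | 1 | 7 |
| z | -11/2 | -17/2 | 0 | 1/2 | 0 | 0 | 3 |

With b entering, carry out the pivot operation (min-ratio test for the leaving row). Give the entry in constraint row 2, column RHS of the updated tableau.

Ratio test on column b — row 1: 3/(1/2) = 6; row 2: 15/2 = 15/2; row 3: 7/(1/2) = 14. Minimum is 6 at row 1 (c leaves); pivot element 1/2.
Divide row 1 by 1/2; eliminate column b from the other rows.
Row 2 update in column RHS: 15 − 2·6 = 3.

3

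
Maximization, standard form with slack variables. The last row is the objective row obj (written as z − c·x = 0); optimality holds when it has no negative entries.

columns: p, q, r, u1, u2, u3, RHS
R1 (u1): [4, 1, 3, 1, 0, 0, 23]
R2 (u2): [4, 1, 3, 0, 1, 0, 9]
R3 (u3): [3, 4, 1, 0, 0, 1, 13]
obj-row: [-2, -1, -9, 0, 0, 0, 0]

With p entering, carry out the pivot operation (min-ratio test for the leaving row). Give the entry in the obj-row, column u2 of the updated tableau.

Ratio test on column p — row 1: 23/4 = 23/4; row 2: 9/4 = 9/4; row 3: 13/3 = 13/3. Minimum is 9/4 at row 2 (u2 leaves); pivot element 4.
Divide row 2 by 4; eliminate column p from the other rows.
obj-row update in column u2: 0 − (-2)·(1/4) = 1/2.

1/2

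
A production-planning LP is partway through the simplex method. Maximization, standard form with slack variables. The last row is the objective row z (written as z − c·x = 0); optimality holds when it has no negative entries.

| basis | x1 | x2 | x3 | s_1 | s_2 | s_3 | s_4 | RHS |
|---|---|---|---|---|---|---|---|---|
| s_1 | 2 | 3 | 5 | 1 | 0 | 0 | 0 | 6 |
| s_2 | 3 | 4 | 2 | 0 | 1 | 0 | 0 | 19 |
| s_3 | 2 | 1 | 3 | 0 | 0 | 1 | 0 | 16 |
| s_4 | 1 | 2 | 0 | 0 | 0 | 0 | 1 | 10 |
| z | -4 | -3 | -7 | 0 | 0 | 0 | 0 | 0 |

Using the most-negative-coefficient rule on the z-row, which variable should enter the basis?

x3

Negative z-row entries: x1: -4, x2: -3, x3: -7.
The most negative is -7 in column x3, so x3 enters.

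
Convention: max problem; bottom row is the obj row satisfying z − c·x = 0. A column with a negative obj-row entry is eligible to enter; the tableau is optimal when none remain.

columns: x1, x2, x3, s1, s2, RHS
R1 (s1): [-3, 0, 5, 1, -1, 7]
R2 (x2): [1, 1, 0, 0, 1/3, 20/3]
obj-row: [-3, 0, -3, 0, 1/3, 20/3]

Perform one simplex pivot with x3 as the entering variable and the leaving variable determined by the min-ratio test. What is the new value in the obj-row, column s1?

3/5

Ratio test on column x3 — row 1: 7/5 = 7/5; row 2: entry 0 ≤ 0. Minimum is 7/5 at row 1 (s1 leaves); pivot element 5.
Divide row 1 by 5; eliminate column x3 from the other rows.
obj-row update in column s1: 0 − (-3)·(1/5) = 3/5.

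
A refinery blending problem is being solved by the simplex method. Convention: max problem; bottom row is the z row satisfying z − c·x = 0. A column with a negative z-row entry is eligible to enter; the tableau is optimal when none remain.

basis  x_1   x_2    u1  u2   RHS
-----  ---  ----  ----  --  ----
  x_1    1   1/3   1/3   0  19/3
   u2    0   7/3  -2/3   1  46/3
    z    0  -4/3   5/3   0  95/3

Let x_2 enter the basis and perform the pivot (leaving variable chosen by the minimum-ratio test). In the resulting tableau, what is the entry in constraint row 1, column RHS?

29/7

Ratio test on column x_2 — row 1: (19/3)/(1/3) = 19; row 2: (46/3)/(7/3) = 46/7. Minimum is 46/7 at row 2 (u2 leaves); pivot element 7/3.
Divide row 2 by 7/3; eliminate column x_2 from the other rows.
Row 1 update in column RHS: 19/3 − (1/3)·(46/7) = 29/7.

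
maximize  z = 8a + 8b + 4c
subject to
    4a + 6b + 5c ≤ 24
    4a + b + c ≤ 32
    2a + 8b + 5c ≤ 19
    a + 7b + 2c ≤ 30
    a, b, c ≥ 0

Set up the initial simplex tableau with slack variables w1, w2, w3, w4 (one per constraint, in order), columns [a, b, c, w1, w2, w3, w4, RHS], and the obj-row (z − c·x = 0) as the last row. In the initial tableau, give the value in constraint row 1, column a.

Constraint 1 has coefficient 4 on a.

4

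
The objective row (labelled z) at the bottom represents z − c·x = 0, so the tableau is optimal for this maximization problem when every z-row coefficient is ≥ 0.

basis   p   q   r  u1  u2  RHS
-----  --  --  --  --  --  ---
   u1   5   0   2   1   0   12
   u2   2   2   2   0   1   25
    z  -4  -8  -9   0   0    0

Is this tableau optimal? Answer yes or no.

no

The z-row has a negative entry -9 in column r, so it is not optimal.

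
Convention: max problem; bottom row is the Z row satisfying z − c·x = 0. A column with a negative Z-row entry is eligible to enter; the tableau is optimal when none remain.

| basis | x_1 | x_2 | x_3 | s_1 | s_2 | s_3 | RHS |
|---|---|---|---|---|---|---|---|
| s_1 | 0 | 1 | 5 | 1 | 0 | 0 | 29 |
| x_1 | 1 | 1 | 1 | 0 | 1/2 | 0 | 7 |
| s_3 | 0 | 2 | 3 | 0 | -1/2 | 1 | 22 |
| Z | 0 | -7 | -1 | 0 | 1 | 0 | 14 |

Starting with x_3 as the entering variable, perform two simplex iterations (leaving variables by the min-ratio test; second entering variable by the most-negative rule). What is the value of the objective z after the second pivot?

30

Ratio test on column x_3 — row 1: 29/5 = 29/5; row 2: 7/1 = 7; row 3: 22/3 = 22/3. Minimum is 29/5 at row 1 (s_1 leaves); pivot element 5.
Pivot on row 1; the Z-row RHS becomes 14 − (-1)·(29/5) = 99/5.
Next entering variable (most negative Z-row entry -34/5): x_2.
Ratio test on column x_2 — row 1: (29/5)/(1/5) = 29; row 2: (6/5)/(4/5) = 3/2; row 3: (23/5)/(7/5) = 23/7. Minimum is 3/2 at row 2 (x_1 leaves); pivot element 4/5.
After the second pivot the Z-row RHS is 99/5 − (-34/5)·(3/2) = 30.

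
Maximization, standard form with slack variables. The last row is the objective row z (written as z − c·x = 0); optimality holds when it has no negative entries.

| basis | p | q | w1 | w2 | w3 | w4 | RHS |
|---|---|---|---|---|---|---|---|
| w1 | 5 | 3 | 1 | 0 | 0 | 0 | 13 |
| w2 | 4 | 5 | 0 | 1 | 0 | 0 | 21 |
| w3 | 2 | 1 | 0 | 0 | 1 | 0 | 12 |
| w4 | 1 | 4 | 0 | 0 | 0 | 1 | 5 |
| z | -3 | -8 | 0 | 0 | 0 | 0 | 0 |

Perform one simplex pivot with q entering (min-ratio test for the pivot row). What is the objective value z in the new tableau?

Ratio test on column q — row 1: 13/3 = 13/3; row 2: 21/5 = 21/5; row 3: 12/1 = 12; row 4: 5/4 = 5/4. Minimum is 5/4 at row 4 (w4 leaves); pivot element 4.
Pivot on row 4; the z-row RHS becomes 0 − (-8)·(5/4) = 10.

10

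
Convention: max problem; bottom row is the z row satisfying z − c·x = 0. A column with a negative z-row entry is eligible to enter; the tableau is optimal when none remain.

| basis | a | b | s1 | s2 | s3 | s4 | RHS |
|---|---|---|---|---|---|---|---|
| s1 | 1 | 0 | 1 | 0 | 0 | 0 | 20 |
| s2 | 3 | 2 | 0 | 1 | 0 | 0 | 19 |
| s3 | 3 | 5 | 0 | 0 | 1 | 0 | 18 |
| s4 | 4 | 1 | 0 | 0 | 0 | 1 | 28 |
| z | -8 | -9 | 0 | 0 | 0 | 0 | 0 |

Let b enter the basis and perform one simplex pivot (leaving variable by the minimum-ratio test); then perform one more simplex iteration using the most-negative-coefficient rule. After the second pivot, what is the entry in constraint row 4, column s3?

Ratio test on column b — row 1: entry 0 ≤ 0; row 2: 19/2 = 19/2; row 3: 18/5 = 18/5; row 4: 28/1 = 28. Minimum is 18/5 at row 3 (s3 leaves); pivot element 5.
Divide row 3 by 5; eliminate column b from the other rows.
Second iteration: most negative z-row entry is -13/5 in column a, so a enters.
Ratio test on column a — row 1: 20/1 = 20; row 2: (59/5)/(9/5) = 59/9; row 3: (18/5)/(3/5) = 6; row 4: (122/5)/(17/5) = 122/17. Minimum is 6 at row 3 (b leaves); pivot element 3/5.
Divide row 3 by 3/5; eliminate column a from the other rows.
After both pivots, the entry at constraint row 4, column s3 is -4/3.

-4/3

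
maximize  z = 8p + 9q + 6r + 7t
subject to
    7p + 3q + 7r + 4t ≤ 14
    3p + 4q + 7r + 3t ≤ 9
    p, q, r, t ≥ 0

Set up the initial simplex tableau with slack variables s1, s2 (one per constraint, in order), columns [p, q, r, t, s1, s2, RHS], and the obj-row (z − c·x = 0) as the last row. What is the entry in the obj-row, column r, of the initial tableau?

-6

The obj-row carries the negated objective coefficients: the r entry is -6.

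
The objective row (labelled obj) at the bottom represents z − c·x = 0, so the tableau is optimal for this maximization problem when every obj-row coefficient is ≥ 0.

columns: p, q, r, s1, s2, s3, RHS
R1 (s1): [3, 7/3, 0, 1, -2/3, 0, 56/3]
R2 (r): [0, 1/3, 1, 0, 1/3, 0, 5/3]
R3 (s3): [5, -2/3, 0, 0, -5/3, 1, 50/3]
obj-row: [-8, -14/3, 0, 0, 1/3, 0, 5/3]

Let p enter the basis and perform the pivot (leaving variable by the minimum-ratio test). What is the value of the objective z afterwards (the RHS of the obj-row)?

Ratio test on column p — row 1: (56/3)/3 = 56/9; row 2: entry 0 ≤ 0; row 3: (50/3)/5 = 10/3. Minimum is 10/3 at row 3 (s3 leaves); pivot element 5.
Pivot on row 3; the obj-row RHS becomes 5/3 − (-8)·(10/3) = 85/3.

85/3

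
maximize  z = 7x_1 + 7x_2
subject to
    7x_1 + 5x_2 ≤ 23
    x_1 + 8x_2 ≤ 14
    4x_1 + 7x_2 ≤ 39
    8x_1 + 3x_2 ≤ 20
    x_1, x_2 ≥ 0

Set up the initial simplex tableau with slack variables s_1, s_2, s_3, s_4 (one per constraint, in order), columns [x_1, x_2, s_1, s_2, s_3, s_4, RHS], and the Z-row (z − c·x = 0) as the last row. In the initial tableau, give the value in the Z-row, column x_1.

-7

The Z-row carries the negated objective coefficients: the x_1 entry is -7.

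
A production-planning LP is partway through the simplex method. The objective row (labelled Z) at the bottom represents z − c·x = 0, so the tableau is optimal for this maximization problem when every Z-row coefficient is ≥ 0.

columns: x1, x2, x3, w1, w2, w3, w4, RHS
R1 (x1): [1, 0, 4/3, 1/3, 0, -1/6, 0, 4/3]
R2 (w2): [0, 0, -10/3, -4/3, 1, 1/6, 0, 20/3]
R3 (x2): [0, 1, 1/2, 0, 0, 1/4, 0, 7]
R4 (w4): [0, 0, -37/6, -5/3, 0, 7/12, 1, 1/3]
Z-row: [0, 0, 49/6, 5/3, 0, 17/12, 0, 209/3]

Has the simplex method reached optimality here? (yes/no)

Every Z-row coefficient is ≥ 0, so the tableau is optimal.

yes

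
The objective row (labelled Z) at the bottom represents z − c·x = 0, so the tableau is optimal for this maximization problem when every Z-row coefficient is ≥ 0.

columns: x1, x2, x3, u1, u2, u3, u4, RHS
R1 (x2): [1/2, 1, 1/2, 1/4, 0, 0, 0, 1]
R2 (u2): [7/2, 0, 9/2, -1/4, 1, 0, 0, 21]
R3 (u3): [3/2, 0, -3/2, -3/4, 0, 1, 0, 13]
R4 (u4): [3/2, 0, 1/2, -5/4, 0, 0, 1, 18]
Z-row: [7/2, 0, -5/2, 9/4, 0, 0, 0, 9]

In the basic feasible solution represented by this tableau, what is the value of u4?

u4 is basic (row 4); its value is the RHS of that row, 18.

18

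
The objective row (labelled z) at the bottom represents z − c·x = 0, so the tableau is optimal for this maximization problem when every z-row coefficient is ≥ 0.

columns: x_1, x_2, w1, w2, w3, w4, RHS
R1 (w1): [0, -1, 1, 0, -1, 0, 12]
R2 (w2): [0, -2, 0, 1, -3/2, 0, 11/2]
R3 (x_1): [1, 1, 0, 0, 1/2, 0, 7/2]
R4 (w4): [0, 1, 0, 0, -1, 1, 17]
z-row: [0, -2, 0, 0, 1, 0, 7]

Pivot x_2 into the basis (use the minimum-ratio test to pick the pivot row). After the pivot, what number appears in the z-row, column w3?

2

Ratio test on column x_2 — row 1: entry -1 ≤ 0; row 2: entry -2 ≤ 0; row 3: (7/2)/1 = 7/2; row 4: 17/1 = 17. Minimum is 7/2 at row 3 (x_1 leaves); pivot element 1.
Divide row 3 by 1; eliminate column x_2 from the other rows.
z-row update in column w3: 1 − (-2)·(1/2) = 2.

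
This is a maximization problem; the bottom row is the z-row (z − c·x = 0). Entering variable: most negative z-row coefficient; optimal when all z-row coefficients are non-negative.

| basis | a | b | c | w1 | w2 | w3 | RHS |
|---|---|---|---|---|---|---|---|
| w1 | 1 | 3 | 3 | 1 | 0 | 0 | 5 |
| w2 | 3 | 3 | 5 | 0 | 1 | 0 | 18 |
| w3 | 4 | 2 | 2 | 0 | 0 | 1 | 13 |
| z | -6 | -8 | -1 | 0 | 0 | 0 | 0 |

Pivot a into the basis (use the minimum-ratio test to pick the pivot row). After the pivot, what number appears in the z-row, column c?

2

Ratio test on column a — row 1: 5/1 = 5; row 2: 18/3 = 6; row 3: 13/4 = 13/4. Minimum is 13/4 at row 3 (w3 leaves); pivot element 4.
Divide row 3 by 4; eliminate column a from the other rows.
z-row update in column c: -1 − (-6)·(1/2) = 2.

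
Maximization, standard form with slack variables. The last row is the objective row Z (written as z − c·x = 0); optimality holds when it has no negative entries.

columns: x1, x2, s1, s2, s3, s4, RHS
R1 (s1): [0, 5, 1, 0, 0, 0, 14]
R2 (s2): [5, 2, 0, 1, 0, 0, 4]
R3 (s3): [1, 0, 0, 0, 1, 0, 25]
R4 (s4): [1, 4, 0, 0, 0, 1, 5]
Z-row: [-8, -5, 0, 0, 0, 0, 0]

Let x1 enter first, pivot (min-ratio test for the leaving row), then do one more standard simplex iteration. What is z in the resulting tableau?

Ratio test on column x1 — row 1: entry 0 ≤ 0; row 2: 4/5 = 4/5; row 3: 25/1 = 25; row 4: 5/1 = 5. Minimum is 4/5 at row 2 (s2 leaves); pivot element 5.
Pivot on row 2; the Z-row RHS becomes 0 − (-8)·(4/5) = 32/5.
Next entering variable (most negative Z-row entry -9/5): x2.
Ratio test on column x2 — row 1: 14/5 = 14/5; row 2: (4/5)/(2/5) = 2; row 3: entry -2/5 ≤ 0; row 4: (21/5)/(18/5) = 7/6. Minimum is 7/6 at row 4 (s4 leaves); pivot element 18/5.
After the second pivot the Z-row RHS is 32/5 − (-9/5)·(7/6) = 17/2.

17/2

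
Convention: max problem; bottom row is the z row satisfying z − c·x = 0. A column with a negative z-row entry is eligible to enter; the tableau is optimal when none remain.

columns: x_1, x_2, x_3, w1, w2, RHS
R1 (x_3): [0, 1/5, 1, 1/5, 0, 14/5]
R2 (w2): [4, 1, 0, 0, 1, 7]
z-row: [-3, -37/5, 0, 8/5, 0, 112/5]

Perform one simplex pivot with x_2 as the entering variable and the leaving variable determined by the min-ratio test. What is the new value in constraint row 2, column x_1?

Ratio test on column x_2 — row 1: (14/5)/(1/5) = 14; row 2: 7/1 = 7. Minimum is 7 at row 2 (w2 leaves); pivot element 1.
Divide row 2 by 1; eliminate column x_2 from the other rows.
In the new row 2, the x_1 entry is the old entry divided by the pivot: 4/1 = 4.

4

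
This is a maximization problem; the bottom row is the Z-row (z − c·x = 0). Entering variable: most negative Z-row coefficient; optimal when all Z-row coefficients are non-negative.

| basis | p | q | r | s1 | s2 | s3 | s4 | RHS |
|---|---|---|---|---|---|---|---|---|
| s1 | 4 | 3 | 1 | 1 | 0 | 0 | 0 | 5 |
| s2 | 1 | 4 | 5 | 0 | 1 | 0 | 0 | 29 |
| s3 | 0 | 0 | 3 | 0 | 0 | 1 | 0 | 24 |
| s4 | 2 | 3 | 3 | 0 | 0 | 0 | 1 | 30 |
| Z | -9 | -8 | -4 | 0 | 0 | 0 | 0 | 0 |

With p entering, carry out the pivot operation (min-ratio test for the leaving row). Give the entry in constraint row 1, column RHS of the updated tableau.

5/4

Ratio test on column p — row 1: 5/4 = 5/4; row 2: 29/1 = 29; row 3: entry 0 ≤ 0; row 4: 30/2 = 15. Minimum is 5/4 at row 1 (s1 leaves); pivot element 4.
Divide row 1 by 4; eliminate column p from the other rows.
In the new row 1, the RHS entry is the old entry divided by the pivot: 5/4 = 5/4.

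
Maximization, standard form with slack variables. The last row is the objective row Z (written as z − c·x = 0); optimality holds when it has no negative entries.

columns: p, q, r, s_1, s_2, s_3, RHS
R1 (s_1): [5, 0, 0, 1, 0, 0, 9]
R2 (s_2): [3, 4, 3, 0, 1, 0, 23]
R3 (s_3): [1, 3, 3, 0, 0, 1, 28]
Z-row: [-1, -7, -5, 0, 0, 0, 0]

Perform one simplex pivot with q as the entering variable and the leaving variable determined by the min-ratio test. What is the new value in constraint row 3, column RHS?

43/4

Ratio test on column q — row 1: entry 0 ≤ 0; row 2: 23/4 = 23/4; row 3: 28/3 = 28/3. Minimum is 23/4 at row 2 (s_2 leaves); pivot element 4.
Divide row 2 by 4; eliminate column q from the other rows.
Row 3 update in column RHS: 28 − 3·(23/4) = 43/4.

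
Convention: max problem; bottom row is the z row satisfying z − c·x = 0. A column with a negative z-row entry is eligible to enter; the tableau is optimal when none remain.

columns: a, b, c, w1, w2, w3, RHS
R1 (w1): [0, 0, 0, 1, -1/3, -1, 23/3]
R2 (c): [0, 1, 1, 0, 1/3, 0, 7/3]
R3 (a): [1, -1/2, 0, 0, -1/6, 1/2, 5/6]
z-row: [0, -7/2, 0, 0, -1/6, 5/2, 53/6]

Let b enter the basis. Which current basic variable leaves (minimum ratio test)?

Column b entries and ratios — w1: 0 ≤ 0, skip; c: (7/3)/1 = 7/3; a: -1/2 ≤ 0, skip.
Smallest ratio is 7/3 in the row of c, so c leaves.

c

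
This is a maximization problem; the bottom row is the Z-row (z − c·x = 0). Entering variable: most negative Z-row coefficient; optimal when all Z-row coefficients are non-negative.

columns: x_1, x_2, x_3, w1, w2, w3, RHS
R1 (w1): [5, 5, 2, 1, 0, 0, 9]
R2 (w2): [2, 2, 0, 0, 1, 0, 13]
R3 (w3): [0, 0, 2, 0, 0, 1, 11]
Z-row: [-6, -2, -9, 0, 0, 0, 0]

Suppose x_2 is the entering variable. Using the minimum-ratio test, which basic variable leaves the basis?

w1

Column x_2 entries and ratios — w1: 9/5 = 9/5; w2: 13/2 = 13/2; w3: 0 ≤ 0, skip.
Smallest ratio is 9/5 in the row of w1, so w1 leaves.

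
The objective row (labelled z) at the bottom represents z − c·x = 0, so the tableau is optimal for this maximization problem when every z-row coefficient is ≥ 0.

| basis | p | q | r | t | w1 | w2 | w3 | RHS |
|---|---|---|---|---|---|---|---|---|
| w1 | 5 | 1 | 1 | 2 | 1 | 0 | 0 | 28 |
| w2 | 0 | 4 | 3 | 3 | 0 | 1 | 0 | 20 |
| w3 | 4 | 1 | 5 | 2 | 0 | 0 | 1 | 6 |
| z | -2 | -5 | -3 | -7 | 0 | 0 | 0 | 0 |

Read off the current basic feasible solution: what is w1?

w1 is basic (row 1); its value is the RHS of that row, 28.

28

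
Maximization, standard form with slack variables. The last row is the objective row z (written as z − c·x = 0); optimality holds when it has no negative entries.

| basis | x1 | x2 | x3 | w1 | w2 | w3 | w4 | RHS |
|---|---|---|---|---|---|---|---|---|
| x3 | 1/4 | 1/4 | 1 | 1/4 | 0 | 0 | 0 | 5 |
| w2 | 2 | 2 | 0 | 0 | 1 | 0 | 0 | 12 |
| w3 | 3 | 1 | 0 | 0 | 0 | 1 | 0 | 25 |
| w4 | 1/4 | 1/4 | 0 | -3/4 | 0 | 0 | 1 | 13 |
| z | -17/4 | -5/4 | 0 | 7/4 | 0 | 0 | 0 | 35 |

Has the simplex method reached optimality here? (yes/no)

The z-row has a negative entry -17/4 in column x1, so it is not optimal.

no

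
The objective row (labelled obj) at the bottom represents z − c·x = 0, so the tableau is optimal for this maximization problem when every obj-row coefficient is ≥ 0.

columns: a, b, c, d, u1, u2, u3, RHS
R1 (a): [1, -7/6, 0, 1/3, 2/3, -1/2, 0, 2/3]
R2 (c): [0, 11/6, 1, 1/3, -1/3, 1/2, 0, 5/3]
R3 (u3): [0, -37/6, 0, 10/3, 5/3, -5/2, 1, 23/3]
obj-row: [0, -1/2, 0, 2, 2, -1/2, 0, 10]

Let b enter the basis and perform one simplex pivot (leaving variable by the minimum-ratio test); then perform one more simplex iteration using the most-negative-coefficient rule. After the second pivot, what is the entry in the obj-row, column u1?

Ratio test on column b — row 1: entry -7/6 ≤ 0; row 2: (5/3)/(11/6) = 10/11; row 3: entry -37/6 ≤ 0. Minimum is 10/11 at row 2 (c leaves); pivot element 11/6.
Divide row 2 by 11/6; eliminate column b from the other rows.
Second iteration: most negative obj-row entry is -4/11 in column u2, so u2 enters.
Ratio test on column u2 — row 1: entry -2/11 ≤ 0; row 2: (10/11)/(3/11) = 10/3; row 3: entry -9/11 ≤ 0. Minimum is 10/3 at row 2 (b leaves); pivot element 3/11.
Divide row 2 by 3/11; eliminate column u2 from the other rows.
After both pivots, the entry at the obj-row, column u1 is 5/3.

5/3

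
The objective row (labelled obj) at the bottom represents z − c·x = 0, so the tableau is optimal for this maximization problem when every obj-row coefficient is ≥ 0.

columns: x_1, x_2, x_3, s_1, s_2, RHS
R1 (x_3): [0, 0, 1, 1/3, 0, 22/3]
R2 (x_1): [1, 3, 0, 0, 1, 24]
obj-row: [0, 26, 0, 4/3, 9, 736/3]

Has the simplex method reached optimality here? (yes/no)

Every obj-row coefficient is ≥ 0, so the tableau is optimal.

yes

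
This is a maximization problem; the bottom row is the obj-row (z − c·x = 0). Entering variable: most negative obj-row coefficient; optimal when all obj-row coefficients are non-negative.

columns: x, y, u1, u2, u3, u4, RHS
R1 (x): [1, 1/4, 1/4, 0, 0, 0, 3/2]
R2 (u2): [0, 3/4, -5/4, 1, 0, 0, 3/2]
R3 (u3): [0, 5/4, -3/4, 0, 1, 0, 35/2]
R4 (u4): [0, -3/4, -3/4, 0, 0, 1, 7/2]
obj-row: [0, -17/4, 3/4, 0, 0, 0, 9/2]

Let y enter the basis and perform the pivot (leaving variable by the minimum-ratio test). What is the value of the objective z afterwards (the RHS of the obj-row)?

13

Ratio test on column y — row 1: (3/2)/(1/4) = 6; row 2: (3/2)/(3/4) = 2; row 3: (35/2)/(5/4) = 14; row 4: entry -3/4 ≤ 0. Minimum is 2 at row 2 (u2 leaves); pivot element 3/4.
Pivot on row 2; the obj-row RHS becomes 9/2 − (-17/4)·2 = 13.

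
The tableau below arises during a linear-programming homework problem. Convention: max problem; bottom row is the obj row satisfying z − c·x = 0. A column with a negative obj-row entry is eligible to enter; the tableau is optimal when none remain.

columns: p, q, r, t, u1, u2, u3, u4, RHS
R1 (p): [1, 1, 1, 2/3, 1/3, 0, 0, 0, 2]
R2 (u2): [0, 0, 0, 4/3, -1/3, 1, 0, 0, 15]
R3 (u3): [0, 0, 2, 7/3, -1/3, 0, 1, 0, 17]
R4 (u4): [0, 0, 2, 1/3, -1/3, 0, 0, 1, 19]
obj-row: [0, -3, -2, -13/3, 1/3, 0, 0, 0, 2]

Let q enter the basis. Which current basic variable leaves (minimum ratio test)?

p

Column q entries and ratios — p: 2/1 = 2; u2: 0 ≤ 0, skip; u3: 0 ≤ 0, skip; u4: 0 ≤ 0, skip.
Smallest ratio is 2 in the row of p, so p leaves.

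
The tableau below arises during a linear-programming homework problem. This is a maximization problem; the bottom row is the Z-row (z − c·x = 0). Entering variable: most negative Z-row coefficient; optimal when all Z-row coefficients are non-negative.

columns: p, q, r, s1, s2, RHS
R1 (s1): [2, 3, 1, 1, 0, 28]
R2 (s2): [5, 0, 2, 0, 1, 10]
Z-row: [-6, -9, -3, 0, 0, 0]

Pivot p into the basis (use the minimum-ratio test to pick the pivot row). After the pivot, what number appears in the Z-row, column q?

Ratio test on column p — row 1: 28/2 = 14; row 2: 10/5 = 2. Minimum is 2 at row 2 (s2 leaves); pivot element 5.
Divide row 2 by 5; eliminate column p from the other rows.
Z-row update in column q: -9 − (-6)·0 = -9.

-9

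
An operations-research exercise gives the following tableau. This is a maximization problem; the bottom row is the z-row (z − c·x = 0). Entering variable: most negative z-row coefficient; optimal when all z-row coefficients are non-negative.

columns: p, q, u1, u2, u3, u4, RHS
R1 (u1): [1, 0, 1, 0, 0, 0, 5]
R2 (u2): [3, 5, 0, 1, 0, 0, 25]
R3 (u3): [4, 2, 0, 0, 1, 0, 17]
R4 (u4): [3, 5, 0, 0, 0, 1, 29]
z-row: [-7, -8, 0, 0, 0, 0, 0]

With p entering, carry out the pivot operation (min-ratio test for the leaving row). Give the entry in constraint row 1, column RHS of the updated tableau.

3/4

Ratio test on column p — row 1: 5/1 = 5; row 2: 25/3 = 25/3; row 3: 17/4 = 17/4; row 4: 29/3 = 29/3. Minimum is 17/4 at row 3 (u3 leaves); pivot element 4.
Divide row 3 by 4; eliminate column p from the other rows.
Row 1 update in column RHS: 5 − 1·(17/4) = 3/4.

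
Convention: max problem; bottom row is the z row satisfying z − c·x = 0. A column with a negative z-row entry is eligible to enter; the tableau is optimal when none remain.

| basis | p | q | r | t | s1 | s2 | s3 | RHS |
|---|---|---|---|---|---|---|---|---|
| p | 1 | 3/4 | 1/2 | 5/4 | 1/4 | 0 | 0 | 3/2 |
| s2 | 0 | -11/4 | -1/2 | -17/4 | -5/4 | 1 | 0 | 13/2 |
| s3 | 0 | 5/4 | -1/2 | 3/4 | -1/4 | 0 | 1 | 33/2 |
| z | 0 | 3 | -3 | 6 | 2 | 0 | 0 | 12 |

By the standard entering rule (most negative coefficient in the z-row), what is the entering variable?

Negative z-row entries: r: -3.
The most negative is -3 in column r, so r enters.

r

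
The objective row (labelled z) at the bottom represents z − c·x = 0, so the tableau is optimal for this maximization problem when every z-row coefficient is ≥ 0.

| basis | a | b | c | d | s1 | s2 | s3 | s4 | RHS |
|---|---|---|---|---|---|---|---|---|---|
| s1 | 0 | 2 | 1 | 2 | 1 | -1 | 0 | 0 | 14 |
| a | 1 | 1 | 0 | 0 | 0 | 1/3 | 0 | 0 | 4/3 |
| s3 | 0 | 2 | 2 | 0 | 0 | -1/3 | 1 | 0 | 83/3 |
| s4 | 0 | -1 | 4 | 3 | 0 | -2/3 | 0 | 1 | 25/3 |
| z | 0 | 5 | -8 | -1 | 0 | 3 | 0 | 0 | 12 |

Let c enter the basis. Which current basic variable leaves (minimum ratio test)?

Column c entries and ratios — s1: 14/1 = 14; a: 0 ≤ 0, skip; s3: (83/3)/2 = 83/6; s4: (25/3)/4 = 25/12.
Smallest ratio is 25/12 in the row of s4, so s4 leaves.

s4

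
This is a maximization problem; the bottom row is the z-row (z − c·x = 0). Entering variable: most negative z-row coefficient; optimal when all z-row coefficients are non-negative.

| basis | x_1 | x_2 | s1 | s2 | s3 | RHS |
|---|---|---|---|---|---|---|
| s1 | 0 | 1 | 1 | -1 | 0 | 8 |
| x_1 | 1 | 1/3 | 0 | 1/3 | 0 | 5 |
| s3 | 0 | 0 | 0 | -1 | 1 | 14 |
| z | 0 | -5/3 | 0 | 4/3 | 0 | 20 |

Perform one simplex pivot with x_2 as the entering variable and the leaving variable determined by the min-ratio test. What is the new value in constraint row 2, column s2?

Ratio test on column x_2 — row 1: 8/1 = 8; row 2: 5/(1/3) = 15; row 3: entry 0 ≤ 0. Minimum is 8 at row 1 (s1 leaves); pivot element 1.
Divide row 1 by 1; eliminate column x_2 from the other rows.
Row 2 update in column s2: 1/3 − (1/3)·(-1) = 2/3.

2/3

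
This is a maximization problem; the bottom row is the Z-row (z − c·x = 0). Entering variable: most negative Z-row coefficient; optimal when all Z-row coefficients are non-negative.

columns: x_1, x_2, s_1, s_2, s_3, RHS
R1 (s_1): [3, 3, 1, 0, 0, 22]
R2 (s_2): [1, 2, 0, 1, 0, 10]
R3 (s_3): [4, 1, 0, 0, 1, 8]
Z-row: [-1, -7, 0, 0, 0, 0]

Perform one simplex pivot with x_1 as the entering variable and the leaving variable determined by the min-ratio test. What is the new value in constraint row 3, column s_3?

Ratio test on column x_1 — row 1: 22/3 = 22/3; row 2: 10/1 = 10; row 3: 8/4 = 2. Minimum is 2 at row 3 (s_3 leaves); pivot element 4.
Divide row 3 by 4; eliminate column x_1 from the other rows.
In the new row 3, the s_3 entry is the old entry divided by the pivot: 1/4 = 1/4.

1/4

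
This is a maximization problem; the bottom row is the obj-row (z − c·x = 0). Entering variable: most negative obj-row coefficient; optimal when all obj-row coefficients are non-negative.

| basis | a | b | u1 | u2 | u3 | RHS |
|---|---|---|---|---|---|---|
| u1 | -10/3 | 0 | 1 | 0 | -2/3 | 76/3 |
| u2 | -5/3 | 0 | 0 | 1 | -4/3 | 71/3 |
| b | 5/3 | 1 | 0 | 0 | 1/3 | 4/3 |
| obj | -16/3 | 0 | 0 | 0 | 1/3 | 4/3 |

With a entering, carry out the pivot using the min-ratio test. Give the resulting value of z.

Ratio test on column a — row 1: entry -10/3 ≤ 0; row 2: entry -5/3 ≤ 0; row 3: (4/3)/(5/3) = 4/5. Minimum is 4/5 at row 3 (b leaves); pivot element 5/3.
Pivot on row 3; the obj-row RHS becomes 4/3 − (-16/3)·(4/5) = 28/5.

28/5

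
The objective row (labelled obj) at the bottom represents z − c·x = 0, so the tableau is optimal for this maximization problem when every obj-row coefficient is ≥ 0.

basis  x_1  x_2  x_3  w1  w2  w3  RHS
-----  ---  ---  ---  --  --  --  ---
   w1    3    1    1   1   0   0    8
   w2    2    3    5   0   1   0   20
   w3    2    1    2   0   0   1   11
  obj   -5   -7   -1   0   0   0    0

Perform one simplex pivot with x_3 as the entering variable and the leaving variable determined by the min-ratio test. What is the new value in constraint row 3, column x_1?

6/5

Ratio test on column x_3 — row 1: 8/1 = 8; row 2: 20/5 = 4; row 3: 11/2 = 11/2. Minimum is 4 at row 2 (w2 leaves); pivot element 5.
Divide row 2 by 5; eliminate column x_3 from the other rows.
Row 3 update in column x_1: 2 − 2·(2/5) = 6/5.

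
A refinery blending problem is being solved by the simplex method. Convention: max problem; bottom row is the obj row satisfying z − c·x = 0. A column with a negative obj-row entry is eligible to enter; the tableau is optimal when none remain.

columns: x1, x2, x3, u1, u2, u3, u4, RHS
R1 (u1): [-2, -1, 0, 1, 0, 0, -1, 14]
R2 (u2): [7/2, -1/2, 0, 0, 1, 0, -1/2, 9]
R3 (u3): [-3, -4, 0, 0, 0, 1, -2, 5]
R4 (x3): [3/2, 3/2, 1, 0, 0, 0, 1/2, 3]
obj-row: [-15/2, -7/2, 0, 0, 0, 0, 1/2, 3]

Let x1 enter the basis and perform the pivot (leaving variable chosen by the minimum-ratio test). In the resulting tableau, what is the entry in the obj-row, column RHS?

Ratio test on column x1 — row 1: entry -2 ≤ 0; row 2: 9/(7/2) = 18/7; row 3: entry -3 ≤ 0; row 4: 3/(3/2) = 2. Minimum is 2 at row 4 (x3 leaves); pivot element 3/2.
Divide row 4 by 3/2; eliminate column x1 from the other rows.
obj-row update in column RHS: 3 − (-15/2)·2 = 18.

18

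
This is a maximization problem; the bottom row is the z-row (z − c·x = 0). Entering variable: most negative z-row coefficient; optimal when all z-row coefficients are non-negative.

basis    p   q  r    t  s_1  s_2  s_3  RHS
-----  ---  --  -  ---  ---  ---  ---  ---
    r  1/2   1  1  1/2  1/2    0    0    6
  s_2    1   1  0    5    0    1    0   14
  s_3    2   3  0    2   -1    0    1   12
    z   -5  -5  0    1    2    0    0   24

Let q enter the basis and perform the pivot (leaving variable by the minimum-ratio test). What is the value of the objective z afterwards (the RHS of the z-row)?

44

Ratio test on column q — row 1: 6/1 = 6; row 2: 14/1 = 14; row 3: 12/3 = 4. Minimum is 4 at row 3 (s_3 leaves); pivot element 3.
Pivot on row 3; the z-row RHS becomes 24 − (-5)·4 = 44.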